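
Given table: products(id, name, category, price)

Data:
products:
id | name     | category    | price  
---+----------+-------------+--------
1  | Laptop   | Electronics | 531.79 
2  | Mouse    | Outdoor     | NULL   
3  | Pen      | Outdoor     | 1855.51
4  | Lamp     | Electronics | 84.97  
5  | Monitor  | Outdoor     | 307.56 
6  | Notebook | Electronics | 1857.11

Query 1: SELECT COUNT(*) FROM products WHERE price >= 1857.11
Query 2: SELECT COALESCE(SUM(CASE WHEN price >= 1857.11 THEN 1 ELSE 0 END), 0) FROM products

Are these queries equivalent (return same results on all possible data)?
Yes, equivalent

Both queries return: [(1,)]

Reason: COUNT with WHERE vs conditional SUM (COALESCE handles empty-table NULL)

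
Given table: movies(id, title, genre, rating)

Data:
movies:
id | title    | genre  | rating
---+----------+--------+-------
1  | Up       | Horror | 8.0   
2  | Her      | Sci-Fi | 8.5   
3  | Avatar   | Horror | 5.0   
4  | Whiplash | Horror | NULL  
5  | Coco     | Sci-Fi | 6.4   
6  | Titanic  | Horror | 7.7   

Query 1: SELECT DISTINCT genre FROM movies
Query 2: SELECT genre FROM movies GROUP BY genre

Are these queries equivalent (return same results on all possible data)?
Yes, equivalent

Both queries return: [('Horror',), ('Sci-Fi',)]

Reason: Both get unique genres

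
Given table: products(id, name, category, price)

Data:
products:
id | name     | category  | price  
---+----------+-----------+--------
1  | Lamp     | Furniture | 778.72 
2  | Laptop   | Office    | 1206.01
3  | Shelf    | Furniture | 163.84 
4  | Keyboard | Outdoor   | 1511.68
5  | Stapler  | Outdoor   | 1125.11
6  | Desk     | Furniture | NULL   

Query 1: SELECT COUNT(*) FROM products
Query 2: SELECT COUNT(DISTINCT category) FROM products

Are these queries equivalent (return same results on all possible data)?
No, not equivalent

Query 1 returns: [(6,)]
Query 2 returns: [(3,)]

Reason: COUNT(*) counts rows, COUNT(DISTINCT category) counts unique categorys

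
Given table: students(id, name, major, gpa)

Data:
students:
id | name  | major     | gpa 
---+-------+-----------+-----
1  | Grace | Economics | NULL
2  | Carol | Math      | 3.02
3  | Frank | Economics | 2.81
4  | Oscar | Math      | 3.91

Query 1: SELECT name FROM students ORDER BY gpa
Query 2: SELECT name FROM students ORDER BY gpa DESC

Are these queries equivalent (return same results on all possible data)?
No, not equivalent

Query 1 returns: [('Grace',), ('Frank',), ('Carol',), ('Oscar',)]
Query 2 returns: [('Oscar',), ('Carol',), ('Frank',), ('Grace',)]

Reason: ASC vs DESC gives opposite ordering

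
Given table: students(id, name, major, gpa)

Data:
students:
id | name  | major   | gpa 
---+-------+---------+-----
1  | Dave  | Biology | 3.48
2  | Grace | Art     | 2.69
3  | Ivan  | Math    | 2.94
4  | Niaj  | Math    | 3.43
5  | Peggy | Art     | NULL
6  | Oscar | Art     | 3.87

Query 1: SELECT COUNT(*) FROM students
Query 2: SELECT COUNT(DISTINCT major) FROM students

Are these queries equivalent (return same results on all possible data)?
No, not equivalent

Query 1 returns: [(6,)]
Query 2 returns: [(3,)]

Reason: COUNT(*) counts rows, COUNT(DISTINCT major) counts unique majors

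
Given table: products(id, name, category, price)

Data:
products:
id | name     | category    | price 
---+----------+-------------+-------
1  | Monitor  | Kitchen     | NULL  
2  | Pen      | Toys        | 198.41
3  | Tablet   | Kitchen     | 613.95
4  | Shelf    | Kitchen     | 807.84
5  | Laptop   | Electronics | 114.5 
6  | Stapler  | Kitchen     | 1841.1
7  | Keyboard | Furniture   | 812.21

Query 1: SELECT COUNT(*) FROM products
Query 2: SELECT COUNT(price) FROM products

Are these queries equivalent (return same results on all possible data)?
No, not equivalent

Query 1 returns: [(7,)]
Query 2 returns: [(6,)]

Reason: COUNT(*) includes NULLs, COUNT(column) excludes them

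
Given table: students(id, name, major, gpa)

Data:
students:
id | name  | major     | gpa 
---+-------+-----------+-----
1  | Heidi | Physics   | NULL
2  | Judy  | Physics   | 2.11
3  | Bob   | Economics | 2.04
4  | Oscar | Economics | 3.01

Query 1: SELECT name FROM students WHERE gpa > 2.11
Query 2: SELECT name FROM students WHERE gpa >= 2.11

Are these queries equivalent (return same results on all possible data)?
No, not equivalent

Query 1 returns: [('Oscar',)]
Query 2 returns: [('Judy',), ('Oscar',)]

Reason: > vs >= gives different results when gpa = 2.11 exists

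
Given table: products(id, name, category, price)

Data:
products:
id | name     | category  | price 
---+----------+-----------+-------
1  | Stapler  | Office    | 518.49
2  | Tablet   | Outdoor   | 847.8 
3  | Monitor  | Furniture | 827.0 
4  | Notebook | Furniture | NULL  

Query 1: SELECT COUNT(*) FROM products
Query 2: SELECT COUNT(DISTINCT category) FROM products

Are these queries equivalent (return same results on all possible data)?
No, not equivalent

Query 1 returns: [(4,)]
Query 2 returns: [(3,)]

Reason: COUNT(*) counts rows, COUNT(DISTINCT category) counts unique categorys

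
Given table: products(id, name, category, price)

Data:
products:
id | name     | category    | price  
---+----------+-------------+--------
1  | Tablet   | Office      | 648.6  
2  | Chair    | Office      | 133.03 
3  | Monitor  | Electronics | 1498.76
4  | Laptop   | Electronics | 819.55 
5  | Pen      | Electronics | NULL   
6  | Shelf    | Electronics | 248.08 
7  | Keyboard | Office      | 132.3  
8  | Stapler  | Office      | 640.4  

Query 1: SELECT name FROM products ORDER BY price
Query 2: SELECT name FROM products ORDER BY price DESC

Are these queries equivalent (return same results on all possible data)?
No, not equivalent

Query 1 returns: [('Pen',), ('Keyboard',), ('Chair',), ('Shelf',), ('Stapler',), ('Tablet',), ('Laptop',), ('Monitor',)]
Query 2 returns: [('Monitor',), ('Laptop',), ('Tablet',), ('Stapler',), ('Shelf',), ('Chair',), ('Keyboard',), ('Pen',)]

Reason: ASC vs DESC gives opposite ordering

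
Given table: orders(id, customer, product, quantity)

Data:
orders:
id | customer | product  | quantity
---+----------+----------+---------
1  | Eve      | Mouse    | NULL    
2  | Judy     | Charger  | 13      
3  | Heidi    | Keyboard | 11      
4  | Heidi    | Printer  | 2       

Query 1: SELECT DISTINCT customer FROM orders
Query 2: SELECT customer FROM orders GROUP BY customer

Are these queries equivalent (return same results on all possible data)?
Yes, equivalent

Both queries return: [('Eve',), ('Heidi',), ('Judy',)]

Reason: Both get unique customers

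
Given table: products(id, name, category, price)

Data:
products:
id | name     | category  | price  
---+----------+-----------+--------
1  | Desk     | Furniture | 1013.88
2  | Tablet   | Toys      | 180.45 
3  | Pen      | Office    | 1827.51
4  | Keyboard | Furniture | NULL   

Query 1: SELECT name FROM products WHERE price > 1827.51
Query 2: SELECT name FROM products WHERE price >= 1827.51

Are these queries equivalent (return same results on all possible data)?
No, not equivalent

Query 1 returns: []
Query 2 returns: [('Pen',)]

Reason: > vs >= gives different results when price = 1827.51 exists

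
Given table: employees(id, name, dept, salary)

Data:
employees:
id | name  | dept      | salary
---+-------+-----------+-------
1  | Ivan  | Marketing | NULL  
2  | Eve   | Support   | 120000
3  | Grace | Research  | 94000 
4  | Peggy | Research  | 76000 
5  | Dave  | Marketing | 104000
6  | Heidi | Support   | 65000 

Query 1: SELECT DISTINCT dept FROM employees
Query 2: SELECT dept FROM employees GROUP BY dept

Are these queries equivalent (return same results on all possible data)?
Yes, equivalent

Both queries return: [('Marketing',), ('Research',), ('Support',)]

Reason: Both get unique depts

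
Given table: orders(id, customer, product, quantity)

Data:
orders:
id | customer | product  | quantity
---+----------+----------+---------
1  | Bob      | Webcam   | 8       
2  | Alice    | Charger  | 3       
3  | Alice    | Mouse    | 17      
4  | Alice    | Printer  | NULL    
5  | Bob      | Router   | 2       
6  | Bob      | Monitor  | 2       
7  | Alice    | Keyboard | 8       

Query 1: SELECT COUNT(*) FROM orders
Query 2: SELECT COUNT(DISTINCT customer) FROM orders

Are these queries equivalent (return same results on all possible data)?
No, not equivalent

Query 1 returns: [(7,)]
Query 2 returns: [(2,)]

Reason: COUNT(*) counts rows, COUNT(DISTINCT customer) counts unique customers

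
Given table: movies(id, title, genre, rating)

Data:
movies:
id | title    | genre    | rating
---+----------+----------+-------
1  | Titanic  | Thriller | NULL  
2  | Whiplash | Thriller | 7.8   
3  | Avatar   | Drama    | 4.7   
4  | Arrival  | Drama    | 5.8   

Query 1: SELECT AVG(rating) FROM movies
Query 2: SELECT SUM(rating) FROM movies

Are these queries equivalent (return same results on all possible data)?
No, not equivalent

Query 1 returns: [(6.1000000000000005,)]
Query 2 returns: [(18.3,)]

Reason: AVG vs SUM give different aggregate values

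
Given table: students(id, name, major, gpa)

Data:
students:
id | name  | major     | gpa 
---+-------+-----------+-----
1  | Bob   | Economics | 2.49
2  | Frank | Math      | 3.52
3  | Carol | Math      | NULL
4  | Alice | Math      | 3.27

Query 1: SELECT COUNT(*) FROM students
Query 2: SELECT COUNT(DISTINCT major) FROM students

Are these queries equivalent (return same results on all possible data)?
No, not equivalent

Query 1 returns: [(4,)]
Query 2 returns: [(2,)]

Reason: COUNT(*) counts rows, COUNT(DISTINCT major) counts unique majors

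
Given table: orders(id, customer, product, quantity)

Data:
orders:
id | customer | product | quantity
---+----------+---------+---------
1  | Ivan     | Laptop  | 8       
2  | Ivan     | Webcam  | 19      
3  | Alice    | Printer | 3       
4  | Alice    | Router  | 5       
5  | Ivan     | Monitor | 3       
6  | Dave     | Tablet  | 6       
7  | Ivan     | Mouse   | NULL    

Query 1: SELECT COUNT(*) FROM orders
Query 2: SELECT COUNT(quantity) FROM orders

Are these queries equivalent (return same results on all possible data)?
No, not equivalent

Query 1 returns: [(7,)]
Query 2 returns: [(6,)]

Reason: COUNT(*) includes NULLs, COUNT(column) excludes them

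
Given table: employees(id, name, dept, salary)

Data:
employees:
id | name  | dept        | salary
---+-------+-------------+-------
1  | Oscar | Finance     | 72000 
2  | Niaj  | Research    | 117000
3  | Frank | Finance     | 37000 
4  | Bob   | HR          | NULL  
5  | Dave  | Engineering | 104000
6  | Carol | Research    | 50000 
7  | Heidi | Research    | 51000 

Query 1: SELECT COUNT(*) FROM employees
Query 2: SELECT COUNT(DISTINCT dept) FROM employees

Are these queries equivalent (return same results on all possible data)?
No, not equivalent

Query 1 returns: [(7,)]
Query 2 returns: [(4,)]

Reason: COUNT(*) counts rows, COUNT(DISTINCT dept) counts unique depts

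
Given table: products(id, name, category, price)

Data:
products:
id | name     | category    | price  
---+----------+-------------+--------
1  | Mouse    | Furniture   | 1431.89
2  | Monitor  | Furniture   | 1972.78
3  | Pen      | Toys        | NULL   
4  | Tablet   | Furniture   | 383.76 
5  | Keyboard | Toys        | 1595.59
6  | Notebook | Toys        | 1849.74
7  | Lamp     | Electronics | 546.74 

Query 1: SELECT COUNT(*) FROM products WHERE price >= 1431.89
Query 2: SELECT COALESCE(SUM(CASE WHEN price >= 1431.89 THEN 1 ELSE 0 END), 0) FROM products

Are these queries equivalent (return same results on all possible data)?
Yes, equivalent

Both queries return: [(4,)]

Reason: COUNT with WHERE vs conditional SUM (COALESCE handles empty-table NULL)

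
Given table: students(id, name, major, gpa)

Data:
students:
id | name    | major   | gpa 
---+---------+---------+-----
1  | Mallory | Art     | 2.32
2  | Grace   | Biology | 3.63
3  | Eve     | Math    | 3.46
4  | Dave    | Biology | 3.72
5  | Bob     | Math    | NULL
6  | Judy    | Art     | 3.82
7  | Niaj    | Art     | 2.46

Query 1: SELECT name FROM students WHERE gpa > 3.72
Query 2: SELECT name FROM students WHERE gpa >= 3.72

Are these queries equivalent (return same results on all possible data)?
No, not equivalent

Query 1 returns: [('Judy',)]
Query 2 returns: [('Dave',), ('Judy',)]

Reason: > vs >= gives different results when gpa = 3.72 exists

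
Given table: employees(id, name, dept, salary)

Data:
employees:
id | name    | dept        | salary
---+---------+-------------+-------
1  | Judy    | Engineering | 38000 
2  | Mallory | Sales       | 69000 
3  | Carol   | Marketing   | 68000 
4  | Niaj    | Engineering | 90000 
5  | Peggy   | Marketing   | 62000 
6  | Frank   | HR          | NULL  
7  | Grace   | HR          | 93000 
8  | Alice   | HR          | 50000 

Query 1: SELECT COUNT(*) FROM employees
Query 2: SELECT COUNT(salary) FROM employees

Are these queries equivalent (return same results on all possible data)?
No, not equivalent

Query 1 returns: [(8,)]
Query 2 returns: [(7,)]

Reason: COUNT(*) includes NULLs, COUNT(column) excludes them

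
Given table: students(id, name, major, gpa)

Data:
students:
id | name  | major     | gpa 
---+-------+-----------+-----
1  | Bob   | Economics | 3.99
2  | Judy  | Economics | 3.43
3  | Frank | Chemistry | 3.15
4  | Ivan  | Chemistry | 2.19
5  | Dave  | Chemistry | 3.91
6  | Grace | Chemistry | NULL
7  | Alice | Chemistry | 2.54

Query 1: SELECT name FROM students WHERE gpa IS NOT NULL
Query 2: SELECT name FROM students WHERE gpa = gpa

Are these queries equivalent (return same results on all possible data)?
Yes, equivalent

Both queries return: [('Alice',), ('Bob',), ('Dave',), ('Frank',), ('Ivan',), ('Judy',)]

Reason: IS NOT NULL vs self-equality (both exclude NULLs)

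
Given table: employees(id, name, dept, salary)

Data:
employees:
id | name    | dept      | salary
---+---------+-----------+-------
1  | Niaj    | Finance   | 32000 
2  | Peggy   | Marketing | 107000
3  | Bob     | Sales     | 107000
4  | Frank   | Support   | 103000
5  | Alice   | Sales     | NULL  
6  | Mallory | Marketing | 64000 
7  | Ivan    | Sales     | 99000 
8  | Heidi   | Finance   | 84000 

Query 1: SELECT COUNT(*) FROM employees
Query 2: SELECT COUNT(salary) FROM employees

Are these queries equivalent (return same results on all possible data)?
No, not equivalent

Query 1 returns: [(8,)]
Query 2 returns: [(7,)]

Reason: COUNT(*) includes NULLs, COUNT(column) excludes them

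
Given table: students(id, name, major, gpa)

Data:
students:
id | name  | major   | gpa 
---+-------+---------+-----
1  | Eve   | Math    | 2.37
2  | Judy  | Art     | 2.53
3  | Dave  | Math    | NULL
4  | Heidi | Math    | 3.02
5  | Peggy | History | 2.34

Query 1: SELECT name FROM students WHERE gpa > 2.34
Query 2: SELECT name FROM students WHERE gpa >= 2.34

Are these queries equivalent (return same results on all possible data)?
No, not equivalent

Query 1 returns: [('Eve',), ('Judy',), ('Heidi',)]
Query 2 returns: [('Eve',), ('Judy',), ('Heidi',), ('Peggy',)]

Reason: > vs >= gives different results when gpa = 2.34 exists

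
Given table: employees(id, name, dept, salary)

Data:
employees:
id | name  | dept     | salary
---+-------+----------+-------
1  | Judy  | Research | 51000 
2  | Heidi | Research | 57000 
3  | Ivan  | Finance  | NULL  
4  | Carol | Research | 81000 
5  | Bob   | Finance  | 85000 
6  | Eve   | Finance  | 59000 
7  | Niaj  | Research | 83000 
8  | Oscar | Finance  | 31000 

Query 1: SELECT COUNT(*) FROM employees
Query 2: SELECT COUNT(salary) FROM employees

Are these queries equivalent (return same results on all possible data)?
No, not equivalent

Query 1 returns: [(8,)]
Query 2 returns: [(7,)]

Reason: COUNT(*) includes NULLs, COUNT(column) excludes them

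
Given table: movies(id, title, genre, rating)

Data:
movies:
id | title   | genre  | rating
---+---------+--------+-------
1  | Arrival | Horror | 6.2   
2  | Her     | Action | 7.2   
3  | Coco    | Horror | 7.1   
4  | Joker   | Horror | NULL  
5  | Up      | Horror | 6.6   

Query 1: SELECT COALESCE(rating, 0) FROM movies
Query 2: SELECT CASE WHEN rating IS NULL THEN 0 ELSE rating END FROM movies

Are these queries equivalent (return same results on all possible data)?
Yes, equivalent

Both queries return: [(0,), (6.2,), (6.6,), (7.1,), (7.2,)]

Reason: COALESCE vs CASE for NULL handling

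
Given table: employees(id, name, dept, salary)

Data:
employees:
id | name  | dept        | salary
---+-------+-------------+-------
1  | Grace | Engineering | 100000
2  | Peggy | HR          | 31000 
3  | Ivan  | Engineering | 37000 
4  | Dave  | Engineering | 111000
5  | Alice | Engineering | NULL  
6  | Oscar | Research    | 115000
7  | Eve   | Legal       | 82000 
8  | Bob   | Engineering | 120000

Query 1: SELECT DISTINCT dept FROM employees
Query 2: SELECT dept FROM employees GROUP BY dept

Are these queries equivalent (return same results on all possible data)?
Yes, equivalent

Both queries return: [('Engineering',), ('HR',), ('Legal',), ('Research',)]

Reason: Both get unique depts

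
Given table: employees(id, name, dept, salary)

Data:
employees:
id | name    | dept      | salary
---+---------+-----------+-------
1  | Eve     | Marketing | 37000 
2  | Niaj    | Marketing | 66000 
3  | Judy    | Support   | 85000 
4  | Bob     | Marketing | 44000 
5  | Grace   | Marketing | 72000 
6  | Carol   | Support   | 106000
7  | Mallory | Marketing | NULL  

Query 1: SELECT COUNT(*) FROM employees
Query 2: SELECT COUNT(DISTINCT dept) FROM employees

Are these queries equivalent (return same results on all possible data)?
No, not equivalent

Query 1 returns: [(7,)]
Query 2 returns: [(2,)]

Reason: COUNT(*) counts rows, COUNT(DISTINCT dept) counts unique depts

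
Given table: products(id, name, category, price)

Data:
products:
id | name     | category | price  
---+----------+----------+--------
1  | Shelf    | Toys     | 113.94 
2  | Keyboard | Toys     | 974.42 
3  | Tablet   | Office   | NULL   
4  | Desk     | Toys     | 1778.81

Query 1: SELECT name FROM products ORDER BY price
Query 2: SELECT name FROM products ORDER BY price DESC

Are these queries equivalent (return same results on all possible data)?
No, not equivalent

Query 1 returns: [('Tablet',), ('Shelf',), ('Keyboard',), ('Desk',)]
Query 2 returns: [('Desk',), ('Keyboard',), ('Shelf',), ('Tablet',)]

Reason: ASC vs DESC gives opposite ordering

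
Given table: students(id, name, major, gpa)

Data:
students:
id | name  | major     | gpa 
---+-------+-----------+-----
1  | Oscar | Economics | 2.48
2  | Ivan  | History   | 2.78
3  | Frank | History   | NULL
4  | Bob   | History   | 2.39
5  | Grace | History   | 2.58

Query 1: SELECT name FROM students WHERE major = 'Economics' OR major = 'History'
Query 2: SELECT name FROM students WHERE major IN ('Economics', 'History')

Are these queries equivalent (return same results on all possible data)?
Yes, equivalent

Both queries return: [('Bob',), ('Frank',), ('Grace',), ('Ivan',), ('Oscar',)]

Reason: OR vs IN are equivalent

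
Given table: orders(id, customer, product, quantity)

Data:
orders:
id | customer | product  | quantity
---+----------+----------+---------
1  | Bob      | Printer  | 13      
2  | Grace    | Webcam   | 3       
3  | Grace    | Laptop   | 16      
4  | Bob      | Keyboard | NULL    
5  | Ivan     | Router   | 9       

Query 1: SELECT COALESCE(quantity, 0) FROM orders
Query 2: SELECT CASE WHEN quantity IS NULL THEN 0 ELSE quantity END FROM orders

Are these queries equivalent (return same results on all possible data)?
Yes, equivalent

Both queries return: [(0,), (3,), (9,), (13,), (16,)]

Reason: COALESCE vs CASE for NULL handling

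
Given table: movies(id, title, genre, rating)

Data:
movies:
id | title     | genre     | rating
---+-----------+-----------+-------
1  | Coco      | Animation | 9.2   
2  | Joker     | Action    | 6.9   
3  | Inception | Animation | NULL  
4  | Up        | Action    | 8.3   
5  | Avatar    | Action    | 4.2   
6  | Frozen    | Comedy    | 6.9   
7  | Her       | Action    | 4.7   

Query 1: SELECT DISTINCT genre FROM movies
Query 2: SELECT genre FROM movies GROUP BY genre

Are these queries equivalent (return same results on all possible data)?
Yes, equivalent

Both queries return: [('Action',), ('Animation',), ('Comedy',)]

Reason: Both get unique genres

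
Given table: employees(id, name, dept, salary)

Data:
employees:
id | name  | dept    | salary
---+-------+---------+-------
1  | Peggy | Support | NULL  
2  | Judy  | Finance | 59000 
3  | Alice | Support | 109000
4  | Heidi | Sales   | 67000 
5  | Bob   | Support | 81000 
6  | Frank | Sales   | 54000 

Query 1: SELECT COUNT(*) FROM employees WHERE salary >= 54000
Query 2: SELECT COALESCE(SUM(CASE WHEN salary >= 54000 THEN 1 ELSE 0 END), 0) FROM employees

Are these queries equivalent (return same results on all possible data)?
Yes, equivalent

Both queries return: [(5,)]

Reason: COUNT with WHERE vs conditional SUM (COALESCE handles empty-table NULL)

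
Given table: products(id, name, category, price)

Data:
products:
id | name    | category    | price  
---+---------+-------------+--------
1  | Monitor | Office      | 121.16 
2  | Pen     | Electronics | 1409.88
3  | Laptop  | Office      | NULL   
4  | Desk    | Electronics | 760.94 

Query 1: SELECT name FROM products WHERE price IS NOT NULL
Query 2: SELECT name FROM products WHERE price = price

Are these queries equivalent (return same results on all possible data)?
Yes, equivalent

Both queries return: [('Desk',), ('Monitor',), ('Pen',)]

Reason: IS NOT NULL vs self-equality (both exclude NULLs)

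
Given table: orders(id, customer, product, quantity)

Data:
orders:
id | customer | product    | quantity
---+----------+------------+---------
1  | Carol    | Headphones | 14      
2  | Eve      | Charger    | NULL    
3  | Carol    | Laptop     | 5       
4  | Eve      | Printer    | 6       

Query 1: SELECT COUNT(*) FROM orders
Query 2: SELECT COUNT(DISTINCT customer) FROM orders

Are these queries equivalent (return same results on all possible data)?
No, not equivalent

Query 1 returns: [(4,)]
Query 2 returns: [(2,)]

Reason: COUNT(*) counts rows, COUNT(DISTINCT customer) counts unique customers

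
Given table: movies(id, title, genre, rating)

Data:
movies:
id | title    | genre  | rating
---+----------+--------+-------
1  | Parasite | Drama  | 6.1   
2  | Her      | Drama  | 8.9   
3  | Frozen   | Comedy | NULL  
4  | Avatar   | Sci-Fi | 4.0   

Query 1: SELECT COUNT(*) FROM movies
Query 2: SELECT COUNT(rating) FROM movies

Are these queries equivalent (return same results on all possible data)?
No, not equivalent

Query 1 returns: [(4,)]
Query 2 returns: [(3,)]

Reason: COUNT(*) includes NULLs, COUNT(column) excludes them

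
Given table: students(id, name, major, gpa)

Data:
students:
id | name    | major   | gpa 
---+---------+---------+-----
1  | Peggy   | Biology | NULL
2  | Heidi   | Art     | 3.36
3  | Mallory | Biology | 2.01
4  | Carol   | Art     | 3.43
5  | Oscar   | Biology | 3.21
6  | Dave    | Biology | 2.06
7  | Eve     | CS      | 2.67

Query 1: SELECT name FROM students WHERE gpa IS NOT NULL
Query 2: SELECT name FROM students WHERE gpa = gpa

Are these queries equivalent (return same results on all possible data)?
Yes, equivalent

Both queries return: [('Carol',), ('Dave',), ('Eve',), ('Heidi',), ('Mallory',), ('Oscar',)]

Reason: IS NOT NULL vs self-equality (both exclude NULLs)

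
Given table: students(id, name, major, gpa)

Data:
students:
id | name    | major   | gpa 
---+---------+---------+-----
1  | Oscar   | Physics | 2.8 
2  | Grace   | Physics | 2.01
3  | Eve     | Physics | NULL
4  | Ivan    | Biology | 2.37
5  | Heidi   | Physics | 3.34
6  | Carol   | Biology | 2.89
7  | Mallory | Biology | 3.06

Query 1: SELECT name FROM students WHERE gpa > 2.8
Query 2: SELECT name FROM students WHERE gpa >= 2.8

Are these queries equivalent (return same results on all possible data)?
No, not equivalent

Query 1 returns: [('Heidi',), ('Carol',), ('Mallory',)]
Query 2 returns: [('Oscar',), ('Heidi',), ('Carol',), ('Mallory',)]

Reason: > vs >= gives different results when gpa = 2.8 exists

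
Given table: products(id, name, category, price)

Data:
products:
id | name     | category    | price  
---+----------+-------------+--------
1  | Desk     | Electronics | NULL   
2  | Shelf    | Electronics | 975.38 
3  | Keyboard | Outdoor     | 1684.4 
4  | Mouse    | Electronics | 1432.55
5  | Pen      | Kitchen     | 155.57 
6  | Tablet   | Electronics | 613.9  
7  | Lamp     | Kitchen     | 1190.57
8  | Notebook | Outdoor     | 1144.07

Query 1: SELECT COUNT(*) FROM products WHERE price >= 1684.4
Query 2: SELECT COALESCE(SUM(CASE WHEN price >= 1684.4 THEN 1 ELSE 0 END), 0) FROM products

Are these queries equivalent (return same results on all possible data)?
Yes, equivalent

Both queries return: [(1,)]

Reason: COUNT with WHERE vs conditional SUM (COALESCE handles empty-table NULL)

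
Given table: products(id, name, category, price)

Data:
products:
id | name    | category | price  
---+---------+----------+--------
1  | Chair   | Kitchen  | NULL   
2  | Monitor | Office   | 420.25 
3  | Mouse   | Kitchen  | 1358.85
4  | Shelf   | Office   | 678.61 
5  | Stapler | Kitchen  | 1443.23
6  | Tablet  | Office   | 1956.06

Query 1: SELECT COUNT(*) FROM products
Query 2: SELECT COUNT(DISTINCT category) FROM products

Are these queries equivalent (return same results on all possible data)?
No, not equivalent

Query 1 returns: [(6,)]
Query 2 returns: [(2,)]

Reason: COUNT(*) counts rows, COUNT(DISTINCT category) counts unique categorys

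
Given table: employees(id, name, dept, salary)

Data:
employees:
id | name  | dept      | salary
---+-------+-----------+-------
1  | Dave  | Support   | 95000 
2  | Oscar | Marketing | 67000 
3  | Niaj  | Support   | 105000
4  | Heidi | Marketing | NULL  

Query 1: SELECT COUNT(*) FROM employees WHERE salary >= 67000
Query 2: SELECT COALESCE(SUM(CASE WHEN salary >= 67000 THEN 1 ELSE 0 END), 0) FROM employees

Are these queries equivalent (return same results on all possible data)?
Yes, equivalent

Both queries return: [(3,)]

Reason: COUNT with WHERE vs conditional SUM (COALESCE handles empty-table NULL)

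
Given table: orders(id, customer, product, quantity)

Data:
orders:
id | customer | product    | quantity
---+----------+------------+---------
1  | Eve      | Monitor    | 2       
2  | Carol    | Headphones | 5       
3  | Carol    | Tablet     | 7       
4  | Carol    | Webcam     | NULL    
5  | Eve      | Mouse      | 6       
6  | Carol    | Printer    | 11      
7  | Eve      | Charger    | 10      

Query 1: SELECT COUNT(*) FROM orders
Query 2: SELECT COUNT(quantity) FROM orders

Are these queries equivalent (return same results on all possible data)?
No, not equivalent

Query 1 returns: [(7,)]
Query 2 returns: [(6,)]

Reason: COUNT(*) includes NULLs, COUNT(column) excludes them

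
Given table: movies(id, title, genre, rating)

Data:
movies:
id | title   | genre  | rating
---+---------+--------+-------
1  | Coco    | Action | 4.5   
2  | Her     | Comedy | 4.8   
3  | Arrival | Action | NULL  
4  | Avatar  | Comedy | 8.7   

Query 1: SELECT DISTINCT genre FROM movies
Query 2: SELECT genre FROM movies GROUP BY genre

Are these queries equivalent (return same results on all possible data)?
Yes, equivalent

Both queries return: [('Action',), ('Comedy',)]

Reason: Both get unique genres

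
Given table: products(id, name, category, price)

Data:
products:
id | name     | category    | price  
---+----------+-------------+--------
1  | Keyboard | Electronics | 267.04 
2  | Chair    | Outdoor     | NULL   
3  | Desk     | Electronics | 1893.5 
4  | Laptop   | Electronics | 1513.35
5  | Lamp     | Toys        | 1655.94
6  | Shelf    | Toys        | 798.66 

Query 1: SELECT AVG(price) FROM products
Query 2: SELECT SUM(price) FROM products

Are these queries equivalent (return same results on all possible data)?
No, not equivalent

Query 1 returns: [(1225.6979999999999,)]
Query 2 returns: [(6128.49,)]

Reason: AVG vs SUM give different aggregate values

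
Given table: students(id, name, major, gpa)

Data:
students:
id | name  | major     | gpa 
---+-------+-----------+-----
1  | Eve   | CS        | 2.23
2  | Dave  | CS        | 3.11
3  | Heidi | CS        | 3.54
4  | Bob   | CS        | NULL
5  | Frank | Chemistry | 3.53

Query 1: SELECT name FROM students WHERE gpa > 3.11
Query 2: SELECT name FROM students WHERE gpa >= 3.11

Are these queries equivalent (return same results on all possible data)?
No, not equivalent

Query 1 returns: [('Heidi',), ('Frank',)]
Query 2 returns: [('Dave',), ('Heidi',), ('Frank',)]

Reason: > vs >= gives different results when gpa = 3.11 exists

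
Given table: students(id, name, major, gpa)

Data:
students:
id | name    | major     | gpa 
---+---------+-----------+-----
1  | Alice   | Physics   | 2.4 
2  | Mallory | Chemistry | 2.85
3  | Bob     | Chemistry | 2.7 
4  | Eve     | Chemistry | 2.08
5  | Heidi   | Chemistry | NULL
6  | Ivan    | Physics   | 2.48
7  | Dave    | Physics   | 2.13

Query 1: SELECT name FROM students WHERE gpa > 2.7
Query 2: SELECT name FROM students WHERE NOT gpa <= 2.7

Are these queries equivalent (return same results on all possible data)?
Yes, equivalent

Both queries return: [('Mallory',)]

Reason: Both filter gpa > 2.7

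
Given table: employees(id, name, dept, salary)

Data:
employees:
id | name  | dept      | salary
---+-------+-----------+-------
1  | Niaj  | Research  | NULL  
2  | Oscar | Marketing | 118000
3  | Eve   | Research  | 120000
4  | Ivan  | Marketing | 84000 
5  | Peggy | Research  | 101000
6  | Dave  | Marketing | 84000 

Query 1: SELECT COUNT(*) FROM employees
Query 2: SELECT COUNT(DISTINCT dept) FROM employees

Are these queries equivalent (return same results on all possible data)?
No, not equivalent

Query 1 returns: [(6,)]
Query 2 returns: [(2,)]

Reason: COUNT(*) counts rows, COUNT(DISTINCT dept) counts unique depts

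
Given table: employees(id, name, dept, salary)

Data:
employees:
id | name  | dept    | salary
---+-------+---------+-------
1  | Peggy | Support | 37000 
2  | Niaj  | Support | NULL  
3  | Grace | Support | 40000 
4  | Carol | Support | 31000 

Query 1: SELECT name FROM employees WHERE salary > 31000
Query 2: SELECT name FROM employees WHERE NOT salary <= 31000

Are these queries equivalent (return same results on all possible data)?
Yes, equivalent

Both queries return: [('Grace',), ('Peggy',)]

Reason: Both filter salary > 31000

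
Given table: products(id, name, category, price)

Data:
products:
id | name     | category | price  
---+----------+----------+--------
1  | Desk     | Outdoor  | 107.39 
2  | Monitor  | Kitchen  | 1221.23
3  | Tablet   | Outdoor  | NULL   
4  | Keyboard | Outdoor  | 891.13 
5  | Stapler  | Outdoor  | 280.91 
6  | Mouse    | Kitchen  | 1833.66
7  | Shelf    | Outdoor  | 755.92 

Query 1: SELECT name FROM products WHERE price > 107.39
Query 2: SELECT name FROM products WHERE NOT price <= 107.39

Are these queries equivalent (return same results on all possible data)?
Yes, equivalent

Both queries return: [('Keyboard',), ('Monitor',), ('Mouse',), ('Shelf',), ('Stapler',)]

Reason: Both filter price > 107.39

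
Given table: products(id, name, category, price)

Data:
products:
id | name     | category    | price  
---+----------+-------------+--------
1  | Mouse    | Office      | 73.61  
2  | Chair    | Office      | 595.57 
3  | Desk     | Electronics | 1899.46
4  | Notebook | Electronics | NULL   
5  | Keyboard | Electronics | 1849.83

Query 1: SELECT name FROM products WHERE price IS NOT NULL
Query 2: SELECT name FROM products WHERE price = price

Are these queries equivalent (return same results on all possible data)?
Yes, equivalent

Both queries return: [('Chair',), ('Desk',), ('Keyboard',), ('Mouse',)]

Reason: IS NOT NULL vs self-equality (both exclude NULLs)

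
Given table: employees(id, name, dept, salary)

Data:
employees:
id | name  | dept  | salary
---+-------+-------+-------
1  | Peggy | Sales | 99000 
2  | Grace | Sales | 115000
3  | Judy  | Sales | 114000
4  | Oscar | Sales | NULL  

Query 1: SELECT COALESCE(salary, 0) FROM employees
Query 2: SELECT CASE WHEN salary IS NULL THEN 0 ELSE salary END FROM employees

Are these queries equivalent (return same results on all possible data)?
Yes, equivalent

Both queries return: [(0,), (99000,), (114000,), (115000,)]

Reason: COALESCE vs CASE for NULL handling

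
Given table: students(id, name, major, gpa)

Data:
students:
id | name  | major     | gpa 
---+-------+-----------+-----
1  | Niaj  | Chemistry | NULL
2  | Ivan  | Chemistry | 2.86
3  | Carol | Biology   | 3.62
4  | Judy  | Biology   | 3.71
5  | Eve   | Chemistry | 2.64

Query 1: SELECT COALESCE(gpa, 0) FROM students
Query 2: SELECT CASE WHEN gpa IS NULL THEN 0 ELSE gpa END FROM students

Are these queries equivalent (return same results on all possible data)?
Yes, equivalent

Both queries return: [(0,), (2.64,), (2.86,), (3.62,), (3.71,)]

Reason: COALESCE vs CASE for NULL handling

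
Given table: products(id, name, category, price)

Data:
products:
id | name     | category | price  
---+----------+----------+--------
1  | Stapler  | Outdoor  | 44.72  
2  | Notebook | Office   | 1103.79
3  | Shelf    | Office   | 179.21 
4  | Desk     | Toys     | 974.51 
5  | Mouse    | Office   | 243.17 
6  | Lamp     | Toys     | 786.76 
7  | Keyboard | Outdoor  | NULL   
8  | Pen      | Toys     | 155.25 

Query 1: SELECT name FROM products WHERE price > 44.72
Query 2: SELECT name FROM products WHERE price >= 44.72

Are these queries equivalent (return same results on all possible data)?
No, not equivalent

Query 1 returns: [('Notebook',), ('Shelf',), ('Desk',), ('Mouse',), ('Lamp',), ('Pen',)]
Query 2 returns: [('Stapler',), ('Notebook',), ('Shelf',), ('Desk',), ('Mouse',), ('Lamp',), ('Pen',)]

Reason: > vs >= gives different results when price = 44.72 exists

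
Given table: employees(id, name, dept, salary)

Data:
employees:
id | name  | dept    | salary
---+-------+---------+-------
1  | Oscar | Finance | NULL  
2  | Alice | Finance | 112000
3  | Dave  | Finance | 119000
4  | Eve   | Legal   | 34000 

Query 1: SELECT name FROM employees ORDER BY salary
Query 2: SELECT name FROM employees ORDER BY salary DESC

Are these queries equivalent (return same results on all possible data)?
No, not equivalent

Query 1 returns: [('Oscar',), ('Eve',), ('Alice',), ('Dave',)]
Query 2 returns: [('Dave',), ('Alice',), ('Eve',), ('Oscar',)]

Reason: ASC vs DESC gives opposite ordering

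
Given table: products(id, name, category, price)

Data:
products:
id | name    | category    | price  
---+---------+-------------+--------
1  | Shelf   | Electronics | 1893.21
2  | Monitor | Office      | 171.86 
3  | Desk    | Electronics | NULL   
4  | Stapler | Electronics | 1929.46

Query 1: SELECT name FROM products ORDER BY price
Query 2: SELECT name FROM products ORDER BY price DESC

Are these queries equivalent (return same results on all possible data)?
No, not equivalent

Query 1 returns: [('Desk',), ('Monitor',), ('Shelf',), ('Stapler',)]
Query 2 returns: [('Stapler',), ('Shelf',), ('Monitor',), ('Desk',)]

Reason: ASC vs DESC gives opposite ordering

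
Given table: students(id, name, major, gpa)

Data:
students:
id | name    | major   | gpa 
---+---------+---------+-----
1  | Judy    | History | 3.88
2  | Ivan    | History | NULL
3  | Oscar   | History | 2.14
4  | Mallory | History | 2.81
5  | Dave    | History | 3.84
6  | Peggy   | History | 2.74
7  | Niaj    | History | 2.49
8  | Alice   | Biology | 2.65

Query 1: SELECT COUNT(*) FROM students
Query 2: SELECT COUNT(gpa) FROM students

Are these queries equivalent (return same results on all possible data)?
No, not equivalent

Query 1 returns: [(8,)]
Query 2 returns: [(7,)]

Reason: COUNT(*) includes NULLs, COUNT(column) excludes them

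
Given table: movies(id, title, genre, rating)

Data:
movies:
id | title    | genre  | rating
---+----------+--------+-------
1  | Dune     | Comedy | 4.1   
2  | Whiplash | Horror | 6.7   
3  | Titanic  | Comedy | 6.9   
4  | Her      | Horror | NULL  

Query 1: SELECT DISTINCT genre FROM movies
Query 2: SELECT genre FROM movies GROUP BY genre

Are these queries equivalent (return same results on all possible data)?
Yes, equivalent

Both queries return: [('Comedy',), ('Horror',)]

Reason: Both get unique genres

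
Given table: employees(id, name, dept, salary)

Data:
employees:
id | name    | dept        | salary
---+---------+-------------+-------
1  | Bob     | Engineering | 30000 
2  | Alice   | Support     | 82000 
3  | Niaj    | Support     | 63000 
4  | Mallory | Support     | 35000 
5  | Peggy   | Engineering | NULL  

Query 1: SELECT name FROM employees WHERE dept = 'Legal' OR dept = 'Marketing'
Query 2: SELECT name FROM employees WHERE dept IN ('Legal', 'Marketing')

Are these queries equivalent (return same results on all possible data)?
Yes, equivalent

Both queries return: []

Reason: OR vs IN are equivalent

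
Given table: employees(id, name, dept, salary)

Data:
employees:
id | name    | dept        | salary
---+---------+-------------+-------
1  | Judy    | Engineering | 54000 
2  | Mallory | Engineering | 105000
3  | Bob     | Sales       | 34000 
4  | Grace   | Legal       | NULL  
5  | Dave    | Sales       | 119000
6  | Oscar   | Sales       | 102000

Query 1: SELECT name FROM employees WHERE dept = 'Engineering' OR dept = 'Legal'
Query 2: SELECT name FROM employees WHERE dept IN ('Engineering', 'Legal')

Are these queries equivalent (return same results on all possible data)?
Yes, equivalent

Both queries return: [('Grace',), ('Judy',), ('Mallory',)]

Reason: OR vs IN are equivalent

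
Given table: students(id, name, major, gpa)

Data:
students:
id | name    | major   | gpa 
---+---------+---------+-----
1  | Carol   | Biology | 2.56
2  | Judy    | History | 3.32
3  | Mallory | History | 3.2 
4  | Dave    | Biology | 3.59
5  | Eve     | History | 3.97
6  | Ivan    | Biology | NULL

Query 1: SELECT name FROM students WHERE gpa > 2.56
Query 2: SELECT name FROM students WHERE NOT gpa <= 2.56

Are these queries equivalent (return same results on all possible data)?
Yes, equivalent

Both queries return: [('Dave',), ('Eve',), ('Judy',), ('Mallory',)]

Reason: Both filter gpa > 2.56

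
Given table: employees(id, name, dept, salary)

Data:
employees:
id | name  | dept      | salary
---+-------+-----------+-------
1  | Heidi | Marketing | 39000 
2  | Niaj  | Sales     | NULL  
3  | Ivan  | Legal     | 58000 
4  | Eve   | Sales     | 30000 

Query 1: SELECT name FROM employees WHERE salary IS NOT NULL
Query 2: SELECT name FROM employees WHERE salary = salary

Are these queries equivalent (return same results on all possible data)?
Yes, equivalent

Both queries return: [('Eve',), ('Heidi',), ('Ivan',)]

Reason: IS NOT NULL vs self-equality (both exclude NULLs)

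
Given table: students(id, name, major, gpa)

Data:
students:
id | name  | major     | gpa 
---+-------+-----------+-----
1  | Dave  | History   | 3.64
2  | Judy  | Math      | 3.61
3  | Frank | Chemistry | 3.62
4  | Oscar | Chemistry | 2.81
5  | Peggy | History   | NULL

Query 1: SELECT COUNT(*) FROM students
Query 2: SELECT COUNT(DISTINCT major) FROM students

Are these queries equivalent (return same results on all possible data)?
No, not equivalent

Query 1 returns: [(5,)]
Query 2 returns: [(3,)]

Reason: COUNT(*) counts rows, COUNT(DISTINCT major) counts unique majors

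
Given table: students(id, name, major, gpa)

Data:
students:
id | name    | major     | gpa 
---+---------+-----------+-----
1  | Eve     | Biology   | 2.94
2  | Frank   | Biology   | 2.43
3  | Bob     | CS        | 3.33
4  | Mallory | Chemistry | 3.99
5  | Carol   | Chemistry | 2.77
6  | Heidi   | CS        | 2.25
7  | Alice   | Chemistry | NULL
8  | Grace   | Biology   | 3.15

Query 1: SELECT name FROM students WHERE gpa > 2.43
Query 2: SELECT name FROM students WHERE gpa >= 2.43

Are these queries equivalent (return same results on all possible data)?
No, not equivalent

Query 1 returns: [('Eve',), ('Bob',), ('Mallory',), ('Carol',), ('Grace',)]
Query 2 returns: [('Eve',), ('Frank',), ('Bob',), ('Mallory',), ('Carol',), ('Grace',)]

Reason: > vs >= gives different results when gpa = 2.43 exists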